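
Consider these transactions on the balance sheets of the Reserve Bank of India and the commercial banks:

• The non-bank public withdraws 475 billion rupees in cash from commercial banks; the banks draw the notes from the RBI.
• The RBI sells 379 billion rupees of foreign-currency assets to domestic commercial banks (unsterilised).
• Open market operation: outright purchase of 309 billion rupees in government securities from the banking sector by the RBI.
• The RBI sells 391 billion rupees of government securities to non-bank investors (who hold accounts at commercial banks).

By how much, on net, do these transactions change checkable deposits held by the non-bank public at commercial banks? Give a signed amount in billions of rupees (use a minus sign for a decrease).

Currency withdrawal 475 billion rupees: non-bank counterparties' bank balances fall → −475B.
FX sale 379 billion rupees: the counterparty is a bank, so public deposits are unchanged → 0.
OMO purchase (from banks) 309 billion rupees: the counterparty is a bank, so public deposits are unchanged → 0.
Asset sale (to non-banks) 391 billion rupees: non-bank counterparties' bank balances fall → −391B.
Net: −475 + 0 + 0 − 391 = -866 billion.

-866 billion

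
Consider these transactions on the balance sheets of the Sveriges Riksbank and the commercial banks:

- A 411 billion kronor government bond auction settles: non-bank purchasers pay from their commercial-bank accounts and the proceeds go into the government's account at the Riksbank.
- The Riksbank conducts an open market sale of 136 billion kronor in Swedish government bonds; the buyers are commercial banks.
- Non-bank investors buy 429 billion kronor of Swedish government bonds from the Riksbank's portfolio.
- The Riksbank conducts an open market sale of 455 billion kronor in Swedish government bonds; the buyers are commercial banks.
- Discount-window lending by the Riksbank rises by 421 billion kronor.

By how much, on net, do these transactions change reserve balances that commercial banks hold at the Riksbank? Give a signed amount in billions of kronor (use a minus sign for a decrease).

-1010 billion

Government account inflow 411 billion kronor: funds move from bank reserves into the government account → −411B.
OMO sale (to banks) 136 billion kronor: the buying banks pay out of their reserve balances → −136B.
Asset sale (to non-banks) 429 billion kronor: the non-bank buyers' banks settle from reserves → −429B.
OMO sale (to banks) 455 billion kronor: the buying banks pay out of their reserve balances → −455B.
Discount-window loan 421 billion kronor: the loan is credited to the bank's reserve account → +421B.
Net: −411 − 136 − 429 − 455 + 421 = -1010 billion.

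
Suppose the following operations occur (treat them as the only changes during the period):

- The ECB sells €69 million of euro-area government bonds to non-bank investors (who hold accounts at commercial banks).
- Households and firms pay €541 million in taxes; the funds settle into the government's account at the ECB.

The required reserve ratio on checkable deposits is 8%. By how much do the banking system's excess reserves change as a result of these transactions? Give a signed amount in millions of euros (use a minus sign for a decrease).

-€561.2 million

Asset sale (to non-banks) €69 million: reserves −€69M, deposits −€69M.
Government account inflow €541 million: reserves −€541M, deposits −€541M.
Totals: Δreserves = −€610M, Δdeposits = −€610M.
Δrequired reserves = 8% × −€610M = −€48.8M.
Δexcess reserves = Δreserves − Δrequired = −€610M − (−€48.8M) = -€561.2 million.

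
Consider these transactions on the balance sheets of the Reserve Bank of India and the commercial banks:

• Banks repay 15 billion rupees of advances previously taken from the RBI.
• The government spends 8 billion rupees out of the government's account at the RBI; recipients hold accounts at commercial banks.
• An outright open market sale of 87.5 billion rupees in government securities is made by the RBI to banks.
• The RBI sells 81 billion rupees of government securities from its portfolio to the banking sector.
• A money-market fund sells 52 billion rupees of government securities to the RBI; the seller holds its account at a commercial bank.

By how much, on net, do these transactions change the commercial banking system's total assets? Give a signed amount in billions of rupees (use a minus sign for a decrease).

+45 billion

Discount-window repayment 15 billion rupees: bank balance sheets shrink → −15B.
Government spending 8 billion rupees: bank balance sheets expand → +8B.
OMO sale (to banks) 87.5 billion rupees: just an asset swap on bank balance sheets → 0.
OMO sale (to banks) 81 billion rupees: just an asset swap on bank balance sheets → 0.
Asset purchase (from non-banks) 52 billion rupees: bank balance sheets expand → +52B.
Net: −15 + 8 + 0 + 0 + 52 = +45 billion.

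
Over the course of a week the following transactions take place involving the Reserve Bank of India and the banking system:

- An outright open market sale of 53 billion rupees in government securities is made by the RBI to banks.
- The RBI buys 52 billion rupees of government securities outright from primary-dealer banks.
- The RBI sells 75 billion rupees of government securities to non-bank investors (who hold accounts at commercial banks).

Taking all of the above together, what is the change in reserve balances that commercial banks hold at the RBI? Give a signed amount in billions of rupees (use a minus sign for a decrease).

-76 billion

RBI balance sheet:
  Assets:      Securities −76B
  Liabilities: Bank reserves −76B
Commercial banking system:
  Assets:      Reserves at CB −76B, Securities +1B
  Liabilities: Checkable deposits −75B
So the change in reserve balances that commercial banks hold at the RBI is -76 billion.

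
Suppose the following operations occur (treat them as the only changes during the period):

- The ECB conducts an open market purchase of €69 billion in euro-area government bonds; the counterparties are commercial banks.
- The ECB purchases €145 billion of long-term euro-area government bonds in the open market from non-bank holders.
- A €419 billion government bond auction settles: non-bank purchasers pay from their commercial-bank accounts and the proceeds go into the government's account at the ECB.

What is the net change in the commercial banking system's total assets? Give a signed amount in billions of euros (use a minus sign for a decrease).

ECB balance sheet:
  Assets:      Securities +€214B
  Liabilities: Bank reserves −€205B, Government deposits +€419B
Commercial banking system:
  Assets:      Reserves at CB −€205B, Securities −€69B
  Liabilities: Checkable deposits −€274B
Change in total bank assets = -€274 billion.

-€274 billion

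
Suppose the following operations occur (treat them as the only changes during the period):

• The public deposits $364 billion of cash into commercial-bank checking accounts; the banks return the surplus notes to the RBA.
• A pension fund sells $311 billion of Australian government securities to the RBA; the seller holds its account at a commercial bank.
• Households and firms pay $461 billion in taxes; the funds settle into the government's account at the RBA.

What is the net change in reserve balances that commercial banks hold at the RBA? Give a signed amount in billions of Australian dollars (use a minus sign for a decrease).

Currency deposit $364 billion: returned notes are swapped for reserve credit → +$364B.
Asset purchase (from non-banks) $311 billion: the RBA pays by crediting reserve accounts → +$311B.
Government account inflow $461 billion: funds move from bank reserves into the government account → −$461B.
Net: 364 + 311 − 461 = +$214 billion.

+$214 billion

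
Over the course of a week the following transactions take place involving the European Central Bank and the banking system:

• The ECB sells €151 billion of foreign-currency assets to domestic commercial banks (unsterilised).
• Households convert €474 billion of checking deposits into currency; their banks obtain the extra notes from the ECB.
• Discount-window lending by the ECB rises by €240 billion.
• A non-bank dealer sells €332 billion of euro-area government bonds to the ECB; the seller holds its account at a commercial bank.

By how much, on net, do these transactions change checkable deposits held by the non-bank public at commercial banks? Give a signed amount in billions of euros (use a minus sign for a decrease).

-€142 billion

FX sale €151 billion: the counterparty is a bank, so public deposits are unchanged → 0.
Currency withdrawal €474 billion: non-bank counterparties' bank balances fall → −€474B.
Discount-window loan €240 billion: the counterparty is a bank, so public deposits are unchanged → 0.
Asset purchase (from non-banks) €332 billion: non-bank counterparties' bank balances rise → +€332B.
Net: 0 − 474 + 0 + 332 = -€142 billion.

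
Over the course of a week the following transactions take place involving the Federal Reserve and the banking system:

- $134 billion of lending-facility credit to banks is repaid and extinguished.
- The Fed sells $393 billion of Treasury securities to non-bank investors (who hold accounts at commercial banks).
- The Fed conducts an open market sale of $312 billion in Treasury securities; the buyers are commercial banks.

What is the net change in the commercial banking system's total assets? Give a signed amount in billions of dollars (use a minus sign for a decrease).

-$527 billion

Discount-window repayment $134 billion: bank balance sheets shrink → −$134B.
Asset sale (to non-banks) $393 billion: bank balance sheets shrink → −$393B.
OMO sale (to banks) $312 billion: just an asset swap on bank balance sheets → 0.
Net: −134 − 393 + 0 = -$527 billion.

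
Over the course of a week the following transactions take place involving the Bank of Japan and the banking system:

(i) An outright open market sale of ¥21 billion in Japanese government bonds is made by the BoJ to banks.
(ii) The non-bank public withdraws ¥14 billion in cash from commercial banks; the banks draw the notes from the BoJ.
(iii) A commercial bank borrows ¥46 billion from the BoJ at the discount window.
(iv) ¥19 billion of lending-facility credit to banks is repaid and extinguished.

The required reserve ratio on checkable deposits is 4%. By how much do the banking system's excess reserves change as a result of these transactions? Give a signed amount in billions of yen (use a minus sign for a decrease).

-¥7.44 billion

OMO sale (to banks) ¥21 billion: reserves −¥21B, deposits 0.
Currency withdrawal ¥14 billion: reserves −¥14B, deposits −¥14B.
Discount-window loan ¥46 billion: reserves +¥46B, deposits 0.
Discount-window repayment ¥19 billion: reserves −¥19B, deposits 0.
Totals: Δreserves = −¥8B, Δdeposits = −¥14B.
Δrequired reserves = 4% × −¥14B = −¥0.56B.
Δexcess reserves = Δreserves − Δrequired = −¥8B − (−¥0.56B) = -¥7.44 billion.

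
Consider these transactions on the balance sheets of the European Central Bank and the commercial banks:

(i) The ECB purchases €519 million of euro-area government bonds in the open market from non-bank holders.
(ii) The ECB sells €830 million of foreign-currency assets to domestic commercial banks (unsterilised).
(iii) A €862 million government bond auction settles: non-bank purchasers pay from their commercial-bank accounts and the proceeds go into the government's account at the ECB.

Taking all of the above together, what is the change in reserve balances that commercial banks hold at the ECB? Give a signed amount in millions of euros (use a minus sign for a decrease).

-€1173 million

Asset purchase (from non-banks) €519 million: the ECB pays by crediting reserve accounts → +€519M.
FX sale €830 million: the buying banks pay out of their reserve balances → −€830M.
Government account inflow €862 million: funds move from bank reserves into the government account → −€862M.
Net: 519 − 830 − 862 = -€1173 million.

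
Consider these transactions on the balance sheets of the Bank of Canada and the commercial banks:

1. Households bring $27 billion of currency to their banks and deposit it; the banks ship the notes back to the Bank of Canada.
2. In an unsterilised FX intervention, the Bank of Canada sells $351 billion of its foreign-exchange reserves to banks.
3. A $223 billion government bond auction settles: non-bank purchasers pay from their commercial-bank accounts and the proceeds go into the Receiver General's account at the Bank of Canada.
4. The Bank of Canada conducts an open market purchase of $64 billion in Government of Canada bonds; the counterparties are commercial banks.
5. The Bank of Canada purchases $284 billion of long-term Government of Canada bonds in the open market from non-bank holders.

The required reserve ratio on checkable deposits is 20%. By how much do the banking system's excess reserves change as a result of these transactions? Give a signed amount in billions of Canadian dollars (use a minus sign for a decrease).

-$216.6 billion

Currency deposit $27 billion: reserves +$27B, deposits +$27B.
FX sale $351 billion: reserves −$351B, deposits 0.
Government account inflow $223 billion: reserves −$223B, deposits −$223B.
OMO purchase (from banks) $64 billion: reserves +$64B, deposits 0.
Asset purchase (from non-banks) $284 billion: reserves +$284B, deposits +$284B.
Totals: Δreserves = −$199B, Δdeposits = +$88B.
Δrequired reserves = 20% × +$88B = +$17.6B.
Δexcess reserves = Δreserves − Δrequired = −$199B − (+$17.6B) = -$216.6 billion.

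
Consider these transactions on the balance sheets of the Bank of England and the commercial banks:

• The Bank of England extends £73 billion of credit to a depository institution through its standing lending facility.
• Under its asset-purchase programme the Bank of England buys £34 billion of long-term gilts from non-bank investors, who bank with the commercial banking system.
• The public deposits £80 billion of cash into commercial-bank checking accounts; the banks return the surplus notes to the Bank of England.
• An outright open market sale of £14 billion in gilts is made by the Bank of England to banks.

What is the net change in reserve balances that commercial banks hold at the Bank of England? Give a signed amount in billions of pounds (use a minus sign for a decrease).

Discount-window loan £73 billion: the loan is credited to the bank's reserve account → +£73B.
Asset purchase (from non-banks) £34 billion: the Bank of England pays by crediting reserve accounts → +£34B.
Currency deposit £80 billion: returned notes are swapped for reserve credit → +£80B.
OMO sale (to banks) £14 billion: the buying banks pay out of their reserve balances → −£14B.
Net: 73 + 34 + 80 − 14 = +£173 billion.

+£173 billion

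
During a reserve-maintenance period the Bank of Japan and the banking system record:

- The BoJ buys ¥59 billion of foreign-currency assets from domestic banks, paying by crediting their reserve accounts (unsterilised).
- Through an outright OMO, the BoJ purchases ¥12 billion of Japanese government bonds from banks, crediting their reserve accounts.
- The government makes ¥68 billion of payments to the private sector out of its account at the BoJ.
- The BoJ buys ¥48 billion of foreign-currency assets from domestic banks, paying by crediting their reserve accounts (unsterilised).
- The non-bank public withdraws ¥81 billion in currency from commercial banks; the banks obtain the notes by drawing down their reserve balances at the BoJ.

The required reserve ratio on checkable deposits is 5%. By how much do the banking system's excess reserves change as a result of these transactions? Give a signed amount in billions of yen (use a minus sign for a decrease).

+¥106.65 billion

FX purchase ¥59 billion: reserves +¥59B, deposits 0.
OMO purchase (from banks) ¥12 billion: reserves +¥12B, deposits 0.
Government spending ¥68 billion: reserves +¥68B, deposits +¥68B.
FX purchase ¥48 billion: reserves +¥48B, deposits 0.
Currency withdrawal ¥81 billion: reserves −¥81B, deposits −¥81B.
Totals: Δreserves = +¥106B, Δdeposits = −¥13B.
Δrequired reserves = 5% × −¥13B = −¥0.65B.
Δexcess reserves = Δreserves − Δrequired = +¥106B − (−¥0.65B) = +¥106.65 billion.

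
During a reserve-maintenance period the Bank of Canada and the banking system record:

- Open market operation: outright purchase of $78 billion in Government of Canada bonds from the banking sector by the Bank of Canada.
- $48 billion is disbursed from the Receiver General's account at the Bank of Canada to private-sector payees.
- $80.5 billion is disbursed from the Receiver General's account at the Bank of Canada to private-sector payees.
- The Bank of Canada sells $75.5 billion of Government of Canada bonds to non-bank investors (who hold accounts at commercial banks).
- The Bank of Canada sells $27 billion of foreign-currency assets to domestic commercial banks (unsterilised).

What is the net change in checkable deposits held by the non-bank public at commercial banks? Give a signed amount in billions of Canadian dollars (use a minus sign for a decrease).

+$53 billion

Bank of Canada balance sheet:
  Assets:      Securities +$2.5B, Foreign assets −$27B
  Liabilities: Bank reserves +$104B, Government deposits −$128.5B
Commercial banking system:
  Assets:      Reserves at CB +$104B, Securities −$78B, Foreign assets +$27B
  Liabilities: Checkable deposits +$53B
So the change in checkable deposits held by the non-bank public at commercial banks is +$53 billion.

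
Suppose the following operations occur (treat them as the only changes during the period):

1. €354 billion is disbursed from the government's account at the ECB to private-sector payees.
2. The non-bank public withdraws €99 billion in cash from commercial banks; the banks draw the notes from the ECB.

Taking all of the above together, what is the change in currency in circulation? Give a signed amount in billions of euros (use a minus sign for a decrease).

+€99 billion

ECB balance sheet:
  Assets:      no change
  Liabilities: Bank reserves +€255B, Currency in circulation +€99B, Government deposits −€354B
So the change in currency in circulation is +€99 billion.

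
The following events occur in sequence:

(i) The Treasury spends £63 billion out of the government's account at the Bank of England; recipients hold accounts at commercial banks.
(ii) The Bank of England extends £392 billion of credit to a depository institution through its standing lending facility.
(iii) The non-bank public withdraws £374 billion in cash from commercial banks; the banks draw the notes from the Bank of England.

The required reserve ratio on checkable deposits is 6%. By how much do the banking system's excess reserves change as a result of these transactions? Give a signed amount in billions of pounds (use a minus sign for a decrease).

+£99.66 billion

Government spending £63 billion: reserves +£63B, deposits +£63B.
Discount-window loan £392 billion: reserves +£392B, deposits 0.
Currency withdrawal £374 billion: reserves −£374B, deposits −£374B.
Totals: Δreserves = +£81B, Δdeposits = −£311B.
Δrequired reserves = 6% × −£311B = −£18.66B.
Δexcess reserves = Δreserves − Δrequired = +£81B − (−£18.66B) = +£99.66 billion.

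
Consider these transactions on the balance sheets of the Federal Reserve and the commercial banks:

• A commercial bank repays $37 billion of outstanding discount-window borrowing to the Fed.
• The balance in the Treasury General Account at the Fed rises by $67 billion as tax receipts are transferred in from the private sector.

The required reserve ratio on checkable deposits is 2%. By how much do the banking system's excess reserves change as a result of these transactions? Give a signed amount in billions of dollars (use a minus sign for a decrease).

-$102.66 billion

Discount-window repayment $37 billion: reserves −$37B, deposits 0.
Government account inflow $67 billion: reserves −$67B, deposits −$67B.
Totals: Δreserves = −$104B, Δdeposits = −$67B.
Δrequired reserves = 2% × −$67B = −$1.34B.
Δexcess reserves = Δreserves − Δrequired = −$104B − (−$1.34B) = -$102.66 billion.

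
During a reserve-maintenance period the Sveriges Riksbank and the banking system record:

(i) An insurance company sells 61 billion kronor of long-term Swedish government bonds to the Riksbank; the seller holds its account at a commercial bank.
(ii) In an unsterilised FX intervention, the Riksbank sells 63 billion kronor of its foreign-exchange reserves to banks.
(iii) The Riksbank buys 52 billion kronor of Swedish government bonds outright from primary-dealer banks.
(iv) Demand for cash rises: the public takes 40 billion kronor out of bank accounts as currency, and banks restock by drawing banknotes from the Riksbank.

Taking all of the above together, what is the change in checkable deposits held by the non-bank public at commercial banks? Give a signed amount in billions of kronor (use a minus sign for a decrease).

+21 billion

Riksbank balance sheet:
  Assets:      Securities +113B, Foreign assets −63B
  Liabilities: Bank reserves +10B, Currency in circulation +40B
Commercial banking system:
  Assets:      Reserves at CB +10B, Securities −52B, Foreign assets +63B
  Liabilities: Checkable deposits +21B
So the change in checkable deposits held by the non-bank public at commercial banks is +21 billion.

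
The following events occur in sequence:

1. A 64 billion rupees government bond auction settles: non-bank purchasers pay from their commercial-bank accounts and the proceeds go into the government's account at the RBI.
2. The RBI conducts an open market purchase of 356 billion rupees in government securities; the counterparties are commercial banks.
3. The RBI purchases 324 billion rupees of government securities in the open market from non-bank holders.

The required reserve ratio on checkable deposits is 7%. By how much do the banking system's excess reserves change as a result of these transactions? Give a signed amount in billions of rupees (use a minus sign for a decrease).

Government account inflow 64 billion rupees: reserves −64B, deposits −64B.
OMO purchase (from banks) 356 billion rupees: reserves +356B, deposits 0.
Asset purchase (from non-banks) 324 billion rupees: reserves +324B, deposits +324B.
Totals: Δreserves = +616B, Δdeposits = +260B.
Δrequired reserves = 7% × +260B = +18.2B.
Δexcess reserves = Δreserves − Δrequired = +616B − (+18.2B) = +597.8 billion.

+597.8 billion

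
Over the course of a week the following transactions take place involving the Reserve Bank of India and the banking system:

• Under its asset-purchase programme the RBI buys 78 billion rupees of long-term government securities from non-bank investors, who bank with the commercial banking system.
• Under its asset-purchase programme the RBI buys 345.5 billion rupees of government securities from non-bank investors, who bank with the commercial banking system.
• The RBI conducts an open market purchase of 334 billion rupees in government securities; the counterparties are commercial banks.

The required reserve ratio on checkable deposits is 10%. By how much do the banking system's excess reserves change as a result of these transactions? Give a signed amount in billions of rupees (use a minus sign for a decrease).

+715.15 billion

Asset purchase (from non-banks) 78 billion rupees: reserves +78B, deposits +78B.
Asset purchase (from non-banks) 345.5 billion rupees: reserves +345.5B, deposits +345.5B.
OMO purchase (from banks) 334 billion rupees: reserves +334B, deposits 0.
Totals: Δreserves = +757.5B, Δdeposits = +423.5B.
Δrequired reserves = 10% × +423.5B = +42.35B.
Δexcess reserves = Δreserves − Δrequired = +757.5B − (+42.35B) = +715.15 billion.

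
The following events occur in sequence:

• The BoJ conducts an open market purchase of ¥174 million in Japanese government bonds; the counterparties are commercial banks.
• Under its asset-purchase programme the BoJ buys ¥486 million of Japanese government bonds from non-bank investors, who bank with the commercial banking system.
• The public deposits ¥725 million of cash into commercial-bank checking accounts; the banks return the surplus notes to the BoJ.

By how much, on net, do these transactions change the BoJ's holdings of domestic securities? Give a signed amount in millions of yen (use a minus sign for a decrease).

+¥660 million

OMO purchase (from banks) ¥174 million: securities added to the BoJ's portfolio → +¥174M.
Asset purchase (from non-banks) ¥486 million: securities added to the BoJ's portfolio → +¥486M.
Currency deposit ¥725 million: the BoJ's securities portfolio is untouched → 0.
Net: 174 + 486 + 0 = +¥660 million.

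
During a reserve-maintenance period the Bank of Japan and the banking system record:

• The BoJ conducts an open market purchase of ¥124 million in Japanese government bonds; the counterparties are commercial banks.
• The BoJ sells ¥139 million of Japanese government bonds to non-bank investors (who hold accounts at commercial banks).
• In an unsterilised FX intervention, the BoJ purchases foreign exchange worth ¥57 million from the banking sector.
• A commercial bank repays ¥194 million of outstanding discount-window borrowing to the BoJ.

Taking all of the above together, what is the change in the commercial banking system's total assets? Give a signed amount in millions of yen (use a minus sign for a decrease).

OMO purchase (from banks) ¥124 million: just an asset swap on bank balance sheets → 0.
Asset sale (to non-banks) ¥139 million: bank balance sheets shrink → −¥139M.
FX purchase ¥57 million: just an asset swap on bank balance sheets → 0.
Discount-window repayment ¥194 million: bank balance sheets shrink → −¥194M.
Net: 0 − 139 + 0 − 194 = -¥333 million.

-¥333 million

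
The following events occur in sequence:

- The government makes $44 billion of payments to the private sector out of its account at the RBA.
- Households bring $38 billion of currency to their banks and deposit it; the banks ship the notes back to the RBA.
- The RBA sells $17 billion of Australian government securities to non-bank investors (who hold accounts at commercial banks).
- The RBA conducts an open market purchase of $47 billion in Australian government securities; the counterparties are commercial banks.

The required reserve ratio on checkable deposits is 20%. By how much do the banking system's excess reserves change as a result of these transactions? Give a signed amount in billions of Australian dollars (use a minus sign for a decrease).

+$99 billion

Government spending $44 billion: reserves +$44B, deposits +$44B.
Currency deposit $38 billion: reserves +$38B, deposits +$38B.
Asset sale (to non-banks) $17 billion: reserves −$17B, deposits −$17B.
OMO purchase (from banks) $47 billion: reserves +$47B, deposits 0.
Totals: Δreserves = +$112B, Δdeposits = +$65B.
Δrequired reserves = 20% × +$65B = +$13B.
Δexcess reserves = Δreserves − Δrequired = +$112B − (+$13B) = +$99 billion.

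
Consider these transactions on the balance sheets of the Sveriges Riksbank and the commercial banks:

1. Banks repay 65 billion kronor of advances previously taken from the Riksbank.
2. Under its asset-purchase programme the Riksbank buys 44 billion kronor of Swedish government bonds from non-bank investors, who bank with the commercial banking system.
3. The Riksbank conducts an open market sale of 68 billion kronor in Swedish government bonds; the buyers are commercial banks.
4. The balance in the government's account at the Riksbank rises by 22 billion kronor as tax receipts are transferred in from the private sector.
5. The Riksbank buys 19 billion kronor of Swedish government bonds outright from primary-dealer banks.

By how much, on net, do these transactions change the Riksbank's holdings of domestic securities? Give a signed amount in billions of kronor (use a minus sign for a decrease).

Discount-window repayment 65 billion kronor: the Riksbank's securities portfolio is untouched → 0.
Asset purchase (from non-banks) 44 billion kronor: securities added to the Riksbank's portfolio → +44B.
OMO sale (to banks) 68 billion kronor: securities removed from the Riksbank's portfolio → −68B.
Government account inflow 22 billion kronor: the Riksbank's securities portfolio is untouched → 0.
OMO purchase (from banks) 19 billion kronor: securities added to the Riksbank's portfolio → +19B.
Net: 0 + 44 − 68 + 0 + 19 = -5 billion.

-5 billion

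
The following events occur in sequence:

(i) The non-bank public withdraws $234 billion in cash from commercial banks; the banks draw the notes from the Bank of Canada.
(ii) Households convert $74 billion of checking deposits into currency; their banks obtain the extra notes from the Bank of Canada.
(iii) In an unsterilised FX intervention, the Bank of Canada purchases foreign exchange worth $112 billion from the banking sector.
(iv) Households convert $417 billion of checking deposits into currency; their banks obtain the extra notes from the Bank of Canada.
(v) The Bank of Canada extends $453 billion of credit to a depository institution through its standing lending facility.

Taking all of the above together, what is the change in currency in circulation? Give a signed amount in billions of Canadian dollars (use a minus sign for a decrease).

Bank of Canada balance sheet:
  Assets:      Loans to banks +$453B, Foreign assets +$112B
  Liabilities: Bank reserves −$160B, Currency in circulation +$725B
Commercial banking system:
  Assets:      Reserves at CB −$160B, Foreign assets −$112B
  Liabilities: Checkable deposits −$725B, Borrowings from CB +$453B
So the change in currency in circulation is +$725 billion.

+$725 billion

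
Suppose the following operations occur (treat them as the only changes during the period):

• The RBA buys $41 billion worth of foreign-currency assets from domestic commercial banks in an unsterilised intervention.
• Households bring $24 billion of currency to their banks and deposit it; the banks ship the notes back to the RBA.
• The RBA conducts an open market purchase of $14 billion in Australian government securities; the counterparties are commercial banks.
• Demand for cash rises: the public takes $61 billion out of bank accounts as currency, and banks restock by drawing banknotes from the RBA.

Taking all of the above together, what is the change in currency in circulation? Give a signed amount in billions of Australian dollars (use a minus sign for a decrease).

+$37 billion

RBA balance sheet:
  Assets:      Securities +$14B, Foreign assets +$41B
  Liabilities: Bank reserves +$18B, Currency in circulation +$37B
Commercial banking system:
  Assets:      Reserves at CB +$18B, Securities −$14B, Foreign assets −$41B
  Liabilities: Checkable deposits −$37B
So the change in currency in circulation is +$37 billion.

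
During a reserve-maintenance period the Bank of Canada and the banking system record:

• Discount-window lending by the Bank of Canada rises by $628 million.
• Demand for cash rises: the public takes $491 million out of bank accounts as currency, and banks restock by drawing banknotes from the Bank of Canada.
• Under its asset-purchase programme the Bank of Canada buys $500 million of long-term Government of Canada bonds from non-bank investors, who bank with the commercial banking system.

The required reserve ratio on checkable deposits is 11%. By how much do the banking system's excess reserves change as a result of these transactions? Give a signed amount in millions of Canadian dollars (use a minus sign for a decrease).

+$636.01 million

Discount-window loan $628 million: reserves +$628M, deposits 0.
Currency withdrawal $491 million: reserves −$491M, deposits −$491M.
Asset purchase (from non-banks) $500 million: reserves +$500M, deposits +$500M.
Totals: Δreserves = +$637M, Δdeposits = +$9M.
Δrequired reserves = 11% × +$9M = +$0.99M.
Δexcess reserves = Δreserves − Δrequired = +$637M − (+$0.99M) = +$636.01 million.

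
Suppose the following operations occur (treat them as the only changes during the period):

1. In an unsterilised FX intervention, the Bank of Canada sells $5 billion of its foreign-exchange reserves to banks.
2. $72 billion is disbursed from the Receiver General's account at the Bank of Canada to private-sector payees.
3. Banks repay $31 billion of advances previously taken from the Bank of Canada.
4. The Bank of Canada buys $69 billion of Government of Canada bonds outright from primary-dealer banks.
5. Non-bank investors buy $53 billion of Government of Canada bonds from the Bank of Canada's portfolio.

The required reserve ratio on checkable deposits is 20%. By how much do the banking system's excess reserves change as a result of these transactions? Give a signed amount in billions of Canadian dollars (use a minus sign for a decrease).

+$48.2 billion

FX sale $5 billion: reserves −$5B, deposits 0.
Government spending $72 billion: reserves +$72B, deposits +$72B.
Discount-window repayment $31 billion: reserves −$31B, deposits 0.
OMO purchase (from banks) $69 billion: reserves +$69B, deposits 0.
Asset sale (to non-banks) $53 billion: reserves −$53B, deposits −$53B.
Totals: Δreserves = +$52B, Δdeposits = +$19B.
Δrequired reserves = 20% × +$19B = +$3.8B.
Δexcess reserves = Δreserves − Δrequired = +$52B − (+$3.8B) = +$48.2 billion.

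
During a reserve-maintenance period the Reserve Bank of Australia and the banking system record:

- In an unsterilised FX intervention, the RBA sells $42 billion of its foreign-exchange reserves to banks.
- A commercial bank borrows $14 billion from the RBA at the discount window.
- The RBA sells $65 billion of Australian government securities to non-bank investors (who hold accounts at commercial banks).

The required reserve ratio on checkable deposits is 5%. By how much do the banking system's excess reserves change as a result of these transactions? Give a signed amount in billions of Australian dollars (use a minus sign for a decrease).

-$89.75 billion

FX sale $42 billion: reserves −$42B, deposits 0.
Discount-window loan $14 billion: reserves +$14B, deposits 0.
Asset sale (to non-banks) $65 billion: reserves −$65B, deposits −$65B.
Totals: Δreserves = −$93B, Δdeposits = −$65B.
Δrequired reserves = 5% × −$65B = −$3.25B.
Δexcess reserves = Δreserves − Δrequired = −$93B − (−$3.25B) = -$89.75 billion.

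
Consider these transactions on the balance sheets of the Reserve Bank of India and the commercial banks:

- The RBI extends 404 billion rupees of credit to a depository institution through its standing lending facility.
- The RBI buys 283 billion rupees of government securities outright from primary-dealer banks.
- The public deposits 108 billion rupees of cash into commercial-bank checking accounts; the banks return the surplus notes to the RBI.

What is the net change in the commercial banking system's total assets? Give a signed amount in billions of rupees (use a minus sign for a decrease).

+512 billion

RBI balance sheet:
  Assets:      Securities +283B, Loans to banks +404B
  Liabilities: Bank reserves +795B, Currency in circulation −108B
Commercial banking system:
  Assets:      Reserves at CB +795B, Securities −283B
  Liabilities: Checkable deposits +108B, Borrowings from CB +404B
Change in total bank assets = +512 billion.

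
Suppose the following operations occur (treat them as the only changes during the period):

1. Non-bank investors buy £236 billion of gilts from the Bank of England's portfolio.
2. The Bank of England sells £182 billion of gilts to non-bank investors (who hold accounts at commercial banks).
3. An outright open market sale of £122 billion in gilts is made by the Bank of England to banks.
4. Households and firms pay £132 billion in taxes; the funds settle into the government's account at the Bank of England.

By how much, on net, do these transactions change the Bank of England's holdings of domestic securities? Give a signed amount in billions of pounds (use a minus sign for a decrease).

-£540 billion

Asset sale (to non-banks) £236 billion: securities removed from the Bank of England's portfolio → −£236B.
Asset sale (to non-banks) £182 billion: securities removed from the Bank of England's portfolio → −£182B.
OMO sale (to banks) £122 billion: securities removed from the Bank of England's portfolio → −£122B.
Government account inflow £132 billion: the Bank of England's securities portfolio is untouched → 0.
Net: −236 − 182 − 122 + 0 = -£540 billion.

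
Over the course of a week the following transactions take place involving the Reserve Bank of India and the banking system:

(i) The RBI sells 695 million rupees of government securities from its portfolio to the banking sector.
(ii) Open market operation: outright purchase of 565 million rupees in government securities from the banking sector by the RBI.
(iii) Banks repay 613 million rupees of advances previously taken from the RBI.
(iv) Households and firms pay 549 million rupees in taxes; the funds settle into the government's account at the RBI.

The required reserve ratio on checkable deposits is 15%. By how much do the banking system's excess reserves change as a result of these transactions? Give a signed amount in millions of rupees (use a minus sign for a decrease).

-1209.65 million

OMO sale (to banks) 695 million rupees: reserves −695M, deposits 0.
OMO purchase (from banks) 565 million rupees: reserves +565M, deposits 0.
Discount-window repayment 613 million rupees: reserves −613M, deposits 0.
Government account inflow 549 million rupees: reserves −549M, deposits −549M.
Totals: Δreserves = −1292M, Δdeposits = −549M.
Δrequired reserves = 15% × −549M = −82.35M.
Δexcess reserves = Δreserves − Δrequired = −1292M − (−82.35M) = -1209.65 million.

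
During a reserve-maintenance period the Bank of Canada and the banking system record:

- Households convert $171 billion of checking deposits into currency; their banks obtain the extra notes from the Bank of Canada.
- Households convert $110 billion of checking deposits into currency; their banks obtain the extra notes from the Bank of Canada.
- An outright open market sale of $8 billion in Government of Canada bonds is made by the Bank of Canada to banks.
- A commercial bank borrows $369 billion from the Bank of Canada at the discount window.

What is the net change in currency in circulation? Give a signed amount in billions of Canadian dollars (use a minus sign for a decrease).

Bank of Canada balance sheet:
  Assets:      Securities −$8B, Loans to banks +$369B
  Liabilities: Bank reserves +$80B, Currency in circulation +$281B
So the change in currency in circulation is +$281 billion.

+$281 billion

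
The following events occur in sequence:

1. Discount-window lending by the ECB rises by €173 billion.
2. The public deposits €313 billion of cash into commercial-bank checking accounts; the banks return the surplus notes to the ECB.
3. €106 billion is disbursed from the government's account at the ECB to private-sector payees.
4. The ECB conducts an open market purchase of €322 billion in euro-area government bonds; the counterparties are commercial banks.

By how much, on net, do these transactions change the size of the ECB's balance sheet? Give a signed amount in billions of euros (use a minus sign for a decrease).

ECB balance sheet:
  Assets:      Securities +€322B, Loans to banks +€173B
  Liabilities: Bank reserves +€914B, Currency in circulation −€313B, Government deposits −€106B
Commercial banking system:
  Assets:      Reserves at CB +€914B, Securities −€322B
  Liabilities: Checkable deposits +€419B, Borrowings from CB +€173B
Change in total ECB assets = +€495 billion.

+€495 billion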